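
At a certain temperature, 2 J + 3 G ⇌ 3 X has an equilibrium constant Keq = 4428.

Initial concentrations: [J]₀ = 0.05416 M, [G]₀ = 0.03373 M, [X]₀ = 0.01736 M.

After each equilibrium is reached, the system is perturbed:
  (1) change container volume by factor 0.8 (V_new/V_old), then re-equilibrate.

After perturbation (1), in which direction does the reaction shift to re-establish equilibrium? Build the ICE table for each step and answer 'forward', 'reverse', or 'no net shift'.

Direction: forward

Q₀ = 46.48 vs Keq = 4428 ⇒ Q<K, forward
Step 1:
                    J           G           X
  init        0.05416     0.03373     0.01736
  Δ          -0.01119    -0.01678     0.01678
  eq          0.04297     0.01695     0.03414
  solve Keq expr → x = 0.005594; check Q = 4428
Then change container volume by factor 0.8 (V_new/V_old).
Step 2:
                    J           G           X
  init        0.05371     0.02118     0.04268
  Δ         -0.001229   -0.001843    0.001843
  eq          0.05249     0.01934     0.04452
  solve Keq expr → x = 6.1450e-04; check Q = 4428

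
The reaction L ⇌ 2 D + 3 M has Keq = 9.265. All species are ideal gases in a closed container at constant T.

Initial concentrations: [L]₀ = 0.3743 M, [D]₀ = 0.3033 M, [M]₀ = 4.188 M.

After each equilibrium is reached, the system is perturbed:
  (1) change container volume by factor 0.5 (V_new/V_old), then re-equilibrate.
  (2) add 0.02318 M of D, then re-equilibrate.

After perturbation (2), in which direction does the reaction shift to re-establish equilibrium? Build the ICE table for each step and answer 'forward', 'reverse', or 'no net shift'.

Q₀ = 18.05 vs Keq = 9.265 ⇒ Q>K, reverse
Step 1:
                    L           D           M
  I            0.3743      0.3033       4.188
  C           0.03393    -0.06785     -0.1018
  E            0.4082      0.2354       4.086
  solve Keq expr → x = -0.03393; check Q = 9.265
Then change container volume by factor 0.5 (V_new/V_old).
Step 2:
                    L           D           M
  I            0.8165      0.4709       8.172
  C            0.1646     -0.3292     -0.4938
  E            0.9811      0.1417       7.679
  solve Keq expr → x = -0.1646; check Q = 9.265
Then add 0.02318 M of D.
Step 3:
                    L           D           M
  I            0.9811      0.1649       7.679
  C           0.01075     -0.0215    -0.03225
  E            0.9918      0.1434       7.646
  solve Keq expr → x = -0.01075; check Q = 9.265

Direction: reverse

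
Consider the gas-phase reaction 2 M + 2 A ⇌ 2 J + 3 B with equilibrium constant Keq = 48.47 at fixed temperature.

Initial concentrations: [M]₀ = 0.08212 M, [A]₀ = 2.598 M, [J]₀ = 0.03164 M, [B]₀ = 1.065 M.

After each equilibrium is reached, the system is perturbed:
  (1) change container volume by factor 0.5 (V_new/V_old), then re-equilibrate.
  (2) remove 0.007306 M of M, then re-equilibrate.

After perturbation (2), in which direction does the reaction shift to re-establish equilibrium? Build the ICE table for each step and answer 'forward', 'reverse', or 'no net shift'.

Q₀ = 0.02657 vs Keq = 48.47 ⇒ Q<K, forward
Step 1:
                   M          A          J          B
  init       0.08212      2.598    0.03164      1.065
  Δ         -0.07442   -0.07442    0.07442     0.1116
  eq        0.007704      2.524     0.1061      1.177
  solve Keq expr → x = 0.03721; check Q = 48.47
Then change container volume by factor 0.5 (V_new/V_old).
Step 2:
                   M          A          J          B
  init       0.01541      5.047     0.2121      2.353
  Δ         0.005662   0.005662  -0.005662  -0.008494
  eq         0.02107      5.053     0.2064      2.345
  solve Keq expr → x = -0.002831; check Q = 48.47
Then remove 0.007306 M of M.
Step 3:
                   M          A          J          B
  init       0.01377      5.053     0.2064      2.345
  Δ         0.006491   0.006491  -0.006491  -0.009736
  eq         0.02026      5.059        0.2      2.335
  solve Keq expr → x = -0.003245; check Q = 48.47

Direction: reverse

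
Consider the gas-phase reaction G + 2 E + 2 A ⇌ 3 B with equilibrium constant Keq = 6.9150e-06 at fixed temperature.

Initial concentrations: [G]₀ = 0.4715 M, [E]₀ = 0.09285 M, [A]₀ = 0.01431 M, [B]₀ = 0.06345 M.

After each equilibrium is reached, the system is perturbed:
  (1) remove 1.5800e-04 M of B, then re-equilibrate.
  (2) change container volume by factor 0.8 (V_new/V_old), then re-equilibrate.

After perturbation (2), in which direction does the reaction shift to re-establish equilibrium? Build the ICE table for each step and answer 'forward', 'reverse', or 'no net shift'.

Q₀ = 306.9 vs Keq = 6.9150e-06 ⇒ Q>K, reverse
Step 1:
                  G         E         A         B
  I          0.4715   0.09285   0.01431   0.06345
  C         0.02096   0.04191   0.04191  -0.06287
  E          0.4925    0.1348   0.05622 5.8038e-04
  solve Keq expr → x = -0.02096; check Q = 6.9150e-06
Then remove 1.5800e-04 M of B.
Step 2:
                  G         E         A         B
  I          0.4925    0.1348   0.05622 4.2238e-04
  C       -5.2320e-05 -1.0464e-04 -1.0464e-04 1.5696e-04
  E          0.4924    0.1347   0.05612 5.7934e-04
  solve Keq expr → x = 5.2320e-05; check Q = 6.9150e-06
Then change container volume by factor 0.8 (V_new/V_old).
Step 3:
                  G         E         A         B
  I          0.6155    0.1683   0.07015 7.2417e-04
  C       -3.8423e-05 -7.6845e-05 -7.6845e-05 1.1527e-04
  E          0.6155    0.1682   0.07007 8.3944e-04
  solve Keq expr → x = 3.8423e-05; check Q = 6.9150e-06

Direction: forward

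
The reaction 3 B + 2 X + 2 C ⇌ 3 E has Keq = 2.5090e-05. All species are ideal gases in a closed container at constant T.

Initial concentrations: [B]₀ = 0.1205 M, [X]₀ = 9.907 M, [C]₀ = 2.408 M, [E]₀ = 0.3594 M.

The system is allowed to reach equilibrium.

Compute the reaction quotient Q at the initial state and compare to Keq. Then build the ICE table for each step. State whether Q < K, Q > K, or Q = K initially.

Q₀ = 0.04662 vs Keq = 2.5090e-05 ⇒ Q>K, reverse
Step 1:
                   B          X          C          E
  I           0.1205      9.907      2.408     0.3594
  C           0.2612     0.1742     0.1742    -0.2612
  E           0.3817      10.08      2.582    0.09816
  solve Keq expr → x = -0.08708; check Q = 2.5090e-05

Q₀ = 0.04662; Q > K (proceeds reverse)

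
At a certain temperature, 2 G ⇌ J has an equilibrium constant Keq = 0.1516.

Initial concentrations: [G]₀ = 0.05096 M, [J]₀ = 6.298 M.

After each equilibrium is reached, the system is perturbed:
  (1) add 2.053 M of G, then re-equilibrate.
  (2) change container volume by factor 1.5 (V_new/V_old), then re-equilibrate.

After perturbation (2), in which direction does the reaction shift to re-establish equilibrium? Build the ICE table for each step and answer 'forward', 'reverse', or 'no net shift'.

Q₀ = 2425 vs Keq = 0.1516 ⇒ Q>K, reverse
Step 1:
                  G         J
  init      0.05096     6.298
  Δ           4.966    -2.483
  eq          5.017     3.815
  solve Keq expr → x = -2.483; check Q = 0.1516
Then add 2.053 M of G.
Step 2:
                  G         J
  init         7.07     3.815
  Δ          -1.563    0.7815
  eq          5.506     4.597
  solve Keq expr → x = 0.7815; check Q = 0.1516
Then change container volume by factor 1.5 (V_new/V_old).
Step 3:
                  G         J
  init        3.671     3.064
  Δ          0.5995   -0.2997
  eq           4.27     2.765
  solve Keq expr → x = -0.2997; check Q = 0.1516

Direction: reverse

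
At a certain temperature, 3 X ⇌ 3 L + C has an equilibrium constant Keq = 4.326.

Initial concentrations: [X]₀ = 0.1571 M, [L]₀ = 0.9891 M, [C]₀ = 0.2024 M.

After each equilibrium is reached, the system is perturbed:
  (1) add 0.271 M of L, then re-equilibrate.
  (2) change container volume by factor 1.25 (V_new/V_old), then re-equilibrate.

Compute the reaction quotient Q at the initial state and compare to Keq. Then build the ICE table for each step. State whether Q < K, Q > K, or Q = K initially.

Q₀ = 50.51 vs Keq = 4.326 ⇒ Q>K, reverse
Step 1:
                   X          L          C
  init        0.1571     0.9891     0.2024
  Δ           0.1291    -0.1291   -0.04302
  eq          0.2862       0.86     0.1594
  solve Keq expr → x = -0.04302; check Q = 4.326
Then add 0.271 M of L.
Step 2:
                   X          L          C
  init        0.2862      1.131     0.1594
  Δ          0.05662   -0.05662   -0.01887
  eq          0.3428      1.074     0.1405
  solve Keq expr → x = -0.01887; check Q = 4.326
Then change container volume by factor 1.25 (V_new/V_old).
Step 3:
                   X          L          C
  init        0.2742     0.8595     0.1124
  Δ          -0.0127     0.0127   0.004232
  eq          0.2615     0.8722     0.1166
  solve Keq expr → x = 0.004232; check Q = 4.326

Q₀ = 50.51; Q > K (proceeds reverse)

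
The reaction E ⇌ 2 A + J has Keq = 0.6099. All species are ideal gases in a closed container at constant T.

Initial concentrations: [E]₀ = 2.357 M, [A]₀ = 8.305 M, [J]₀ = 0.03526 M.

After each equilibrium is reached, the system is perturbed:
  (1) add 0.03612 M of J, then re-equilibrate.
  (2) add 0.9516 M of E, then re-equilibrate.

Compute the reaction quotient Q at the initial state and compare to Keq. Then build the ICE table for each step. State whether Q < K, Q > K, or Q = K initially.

Q₀ = 1.032 vs Keq = 0.6099 ⇒ Q>K, reverse
Step 1:
                  E         A         J
  init        2.357     8.305   0.03526
  Δ         0.01415   -0.0283  -0.01415
  eq          2.371     8.277   0.02111
  solve Keq expr → x = -0.01415; check Q = 0.6099
Then add 0.03612 M of J.
Step 2:
                  E         A         J
  init        2.371     8.277   0.05723
  Δ         0.03543  -0.07087  -0.03543
  eq          2.407     8.206    0.0218
  solve Keq expr → x = -0.03543; check Q = 0.6099
Then add 0.9516 M of E.
Step 3:
                  E         A         J
  init        3.358     8.206    0.0218
  Δ       -0.008419   0.01684  0.008419
  eq           3.35     8.223   0.03022
  solve Keq expr → x = 0.008419; check Q = 0.6099

Q₀ = 1.032; Q > K (proceeds reverse)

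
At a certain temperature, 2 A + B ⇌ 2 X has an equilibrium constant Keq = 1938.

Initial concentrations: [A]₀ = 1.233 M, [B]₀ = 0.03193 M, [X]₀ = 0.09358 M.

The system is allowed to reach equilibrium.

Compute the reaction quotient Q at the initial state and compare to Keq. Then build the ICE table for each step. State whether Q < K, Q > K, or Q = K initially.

Q₀ = 0.1804; Q < K (proceeds forward)

Q₀ = 0.1804 vs Keq = 1938 ⇒ Q<K, forward
Step 1:
                    A           B           X
  Initial       1.233     0.03193     0.09358
  Change     -0.06384    -0.03192     0.06384
  Equil         1.169  9.3546e-06      0.1574
  solve Keq expr → x = 0.03192; check Q = 1938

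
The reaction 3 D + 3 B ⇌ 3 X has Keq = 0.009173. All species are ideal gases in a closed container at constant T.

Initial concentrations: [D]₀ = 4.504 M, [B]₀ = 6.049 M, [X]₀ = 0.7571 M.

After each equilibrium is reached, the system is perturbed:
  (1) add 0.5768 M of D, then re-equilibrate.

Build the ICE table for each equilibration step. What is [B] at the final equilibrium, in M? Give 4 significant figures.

[B]_eq = 4.107 M

Q₀ = 2.1459e-05 vs Keq = 0.009173 ⇒ Q<K, forward
Step 1:
                   D          B          X
  init         4.504      6.049     0.7571
  Δ           -1.738     -1.738      1.738
  eq           2.766      4.311      2.496
  solve Keq expr → x = 0.5795; check Q = 0.009173
Then add 0.5768 M of D.
Step 2:
                   D          B          X
  init         3.342      4.311      2.496
  Δ          -0.2034    -0.2034     0.2034
  eq           3.139      4.107      2.699
  solve Keq expr → x = 0.06778; check Q = 0.009173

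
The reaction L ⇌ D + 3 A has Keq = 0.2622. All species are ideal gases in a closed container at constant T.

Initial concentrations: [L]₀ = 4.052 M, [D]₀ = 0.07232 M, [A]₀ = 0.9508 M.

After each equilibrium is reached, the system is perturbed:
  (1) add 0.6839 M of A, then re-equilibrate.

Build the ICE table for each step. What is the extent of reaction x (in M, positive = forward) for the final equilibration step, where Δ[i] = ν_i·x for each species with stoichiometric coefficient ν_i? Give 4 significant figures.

Q₀ = 0.01534 vs Keq = 0.2622 ⇒ Q<K, forward
Step 1:
                    L           D           A
  Initial       4.052     0.07232      0.9508
  Change      -0.1994      0.1994      0.5983
  Equil         3.853      0.2717       1.549
  solve Keq expr → x = 0.1994; check Q = 0.2622
Then add 0.6839 M of A.
Step 2:
                    L           D           A
  Initial       3.853      0.2717       2.233
  Change       0.1162     -0.1162     -0.3486
  Equil         3.969      0.1555       1.884
  solve Keq expr → x = -0.1162; check Q = 0.2622

x = -0.1162 M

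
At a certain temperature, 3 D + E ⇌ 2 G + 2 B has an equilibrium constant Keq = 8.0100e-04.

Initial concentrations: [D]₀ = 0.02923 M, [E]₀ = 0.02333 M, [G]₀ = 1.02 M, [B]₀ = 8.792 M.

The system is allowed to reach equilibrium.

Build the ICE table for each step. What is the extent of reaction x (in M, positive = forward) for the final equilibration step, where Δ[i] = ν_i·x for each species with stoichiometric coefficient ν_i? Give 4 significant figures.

x = -0.5074 M

Q₀ = 1.3803e+08 vs Keq = 8.0100e-04 ⇒ Q>K, reverse
Step 1:
                  D         E         G         B
  I         0.02923   0.02333      1.02     8.792
  C           1.522    0.5074    -1.015    -1.015
  E           1.552    0.5308  0.005124     7.777
  solve Keq expr → x = -0.5074; check Q = 8.0100e-04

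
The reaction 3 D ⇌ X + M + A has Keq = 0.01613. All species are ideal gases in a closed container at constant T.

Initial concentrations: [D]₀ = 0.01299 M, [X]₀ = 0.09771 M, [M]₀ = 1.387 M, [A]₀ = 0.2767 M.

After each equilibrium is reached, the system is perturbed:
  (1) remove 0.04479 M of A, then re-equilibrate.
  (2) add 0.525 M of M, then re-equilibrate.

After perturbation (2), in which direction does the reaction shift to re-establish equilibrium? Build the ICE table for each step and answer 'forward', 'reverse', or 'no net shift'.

Direction: reverse

Q₀ = 1.7108e+04 vs Keq = 0.01613 ⇒ Q>K, reverse
Step 1:
                    D           X           M           A
  init        0.01299     0.09771       1.387      0.2767
  Δ            0.2875    -0.09584    -0.09584    -0.09584
  eq           0.3005    0.001874       1.291      0.1809
  solve Keq expr → x = -0.09584; check Q = 0.01613
Then remove 0.04479 M of A.
Step 2:
                    D           X           M           A
  init         0.3005    0.001874       1.291      0.1361
  Δ         -0.001692  5.6391e-04  5.6391e-04  5.6391e-04
  eq           0.2988    0.002438       1.292      0.1366
  solve Keq expr → x = 5.6391e-04; check Q = 0.01613
Then add 0.525 M of M.
Step 3:
                    D           X           M           A
  init         0.2988    0.002438       1.817      0.1366
  Δ          0.001982 -6.6061e-04 -6.6061e-04 -6.6061e-04
  eq           0.3008    0.001778       1.816       0.136
  solve Keq expr → x = -6.6061e-04; check Q = 0.01613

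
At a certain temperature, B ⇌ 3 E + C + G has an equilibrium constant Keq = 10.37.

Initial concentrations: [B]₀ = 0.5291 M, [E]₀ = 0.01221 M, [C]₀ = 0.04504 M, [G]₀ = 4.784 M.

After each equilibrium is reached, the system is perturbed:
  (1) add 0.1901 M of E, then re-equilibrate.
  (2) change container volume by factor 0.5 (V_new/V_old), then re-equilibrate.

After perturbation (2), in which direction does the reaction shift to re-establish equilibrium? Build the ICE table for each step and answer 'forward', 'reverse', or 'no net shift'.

Q₀ = 7.4131e-07 vs Keq = 10.37 ⇒ Q<K, forward
Step 1:
                   B          E          C          G
  Initial     0.5291    0.01221    0.04504      4.784
  Change      -0.334      1.002      0.334      0.334
  Equil       0.1951      1.014      0.379      5.118
  solve Keq expr → x = 0.334; check Q = 10.37
Then add 0.1901 M of E.
Step 2:
                   B          E          C          G
  Initial     0.1951      1.204      0.379      5.118
  Change     0.03327   -0.09981   -0.03327   -0.03327
  Equil       0.2284      1.104     0.3458      5.085
  solve Keq expr → x = -0.03327; check Q = 10.37
Then change container volume by factor 0.5 (V_new/V_old).
Step 3:
                   B          E          C          G
  Initial     0.4568      2.209     0.6915      10.17
  Change       0.309    -0.9271     -0.309     -0.309
  Equil       0.7658      1.282     0.3825       9.86
  solve Keq expr → x = -0.309; check Q = 10.37

Direction: reverse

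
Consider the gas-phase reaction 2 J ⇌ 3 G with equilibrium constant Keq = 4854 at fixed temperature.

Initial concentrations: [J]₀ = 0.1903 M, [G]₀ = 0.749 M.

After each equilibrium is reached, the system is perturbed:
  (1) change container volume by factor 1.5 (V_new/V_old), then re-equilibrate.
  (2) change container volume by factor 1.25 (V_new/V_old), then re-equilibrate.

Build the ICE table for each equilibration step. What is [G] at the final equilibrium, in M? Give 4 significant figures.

Q₀ = 11.6 vs Keq = 4854 ⇒ Q<K, forward
Step 1:
                   J          G
  init        0.1903      0.749
  Δ          -0.1757     0.2635
  eq         0.01462      1.013
  solve Keq expr → x = 0.08784; check Q = 4854
Then change container volume by factor 1.5 (V_new/V_old).
Step 2:
                   J          G
  init      0.009749      0.675
  Δ        -0.001743   0.002614
  eq        0.008006     0.6776
  solve Keq expr → x = 8.7135e-04; check Q = 4854
Then change container volume by factor 1.25 (V_new/V_old).
Step 3:
                   J          G
  init      0.006405     0.5421
  Δ       -6.6049e-04 9.9073e-04
  eq        0.005745     0.5431
  solve Keq expr → x = 3.3024e-04; check Q = 4854

[G]_eq = 0.5431 M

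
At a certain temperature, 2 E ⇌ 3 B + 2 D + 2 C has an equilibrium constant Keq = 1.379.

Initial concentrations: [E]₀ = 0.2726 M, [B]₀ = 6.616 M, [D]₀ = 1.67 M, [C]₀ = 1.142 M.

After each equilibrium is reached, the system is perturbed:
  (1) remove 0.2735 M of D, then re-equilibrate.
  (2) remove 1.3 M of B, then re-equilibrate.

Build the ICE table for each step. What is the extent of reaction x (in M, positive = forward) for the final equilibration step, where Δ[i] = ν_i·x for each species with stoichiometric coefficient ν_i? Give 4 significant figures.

x = 0.02979 M

Q₀ = 1.4174e+04 vs Keq = 1.379 ⇒ Q>K, reverse
Step 1:
                   E          B          D          C
  I           0.2726      6.616       1.67      1.142
  C           0.9661     -1.449    -0.9661    -0.9661
  E            1.239      5.167     0.7039     0.1759
  solve Keq expr → x = -0.483; check Q = 1.379
Then remove 0.2735 M of D.
Step 2:
                   E          B          D          C
  I            1.239      5.167     0.4304     0.1759
  C           -0.059    0.08849      0.059      0.059
  E             1.18      5.255     0.4894     0.2349
  solve Keq expr → x = 0.0295; check Q = 1.379
Then remove 1.3 M of B.
Step 3:
                   E          B          D          C
  I             1.18      3.955     0.4894     0.2349
  C         -0.05958    0.08938    0.05958    0.05958
  E             1.12      4.045      0.549     0.2945
  solve Keq expr → x = 0.02979; check Q = 1.379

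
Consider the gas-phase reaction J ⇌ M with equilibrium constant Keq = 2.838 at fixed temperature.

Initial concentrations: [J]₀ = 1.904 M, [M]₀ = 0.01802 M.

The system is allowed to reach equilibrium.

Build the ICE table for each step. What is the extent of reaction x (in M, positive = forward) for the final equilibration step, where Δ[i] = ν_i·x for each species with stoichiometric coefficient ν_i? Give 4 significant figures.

x = 1.403 M

Q₀ = 0.009464 vs Keq = 2.838 ⇒ Q<K, forward
Step 1:
                  J         M
  Initial     1.904   0.01802
  Change     -1.403     1.403
  Equil      0.5008     1.421
  solve Keq expr → x = 1.403; check Q = 2.838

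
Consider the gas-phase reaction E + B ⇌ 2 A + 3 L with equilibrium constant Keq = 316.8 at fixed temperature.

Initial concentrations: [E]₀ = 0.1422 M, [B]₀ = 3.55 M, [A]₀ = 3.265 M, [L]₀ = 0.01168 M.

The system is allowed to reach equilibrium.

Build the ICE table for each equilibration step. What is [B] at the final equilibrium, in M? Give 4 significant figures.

[B]_eq = 3.409 M

Q₀ = 3.3649e-05 vs Keq = 316.8 ⇒ Q<K, forward
Step 1:
                   E          B          A          L
  Initial     0.1422       3.55      3.265    0.01168
  Change     -0.1412    -0.1412     0.2825     0.4237
  Equil   9.6185e-04      3.409      3.547     0.4354
  solve Keq expr → x = 0.1412; check Q = 316.8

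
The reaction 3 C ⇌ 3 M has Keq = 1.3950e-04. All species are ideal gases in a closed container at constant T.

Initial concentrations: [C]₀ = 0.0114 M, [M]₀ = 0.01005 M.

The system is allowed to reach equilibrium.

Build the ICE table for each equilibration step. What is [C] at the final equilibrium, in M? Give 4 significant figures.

[C]_eq = 0.02039 M

Q₀ = 0.6851 vs Keq = 1.3950e-04 ⇒ Q>K, reverse
Step 1:
                  C         M
  Initial    0.0114   0.01005
  Change   0.008992 -0.008992
  Equil     0.02039  0.001058
  solve Keq expr → x = -0.002997; check Q = 1.3950e-04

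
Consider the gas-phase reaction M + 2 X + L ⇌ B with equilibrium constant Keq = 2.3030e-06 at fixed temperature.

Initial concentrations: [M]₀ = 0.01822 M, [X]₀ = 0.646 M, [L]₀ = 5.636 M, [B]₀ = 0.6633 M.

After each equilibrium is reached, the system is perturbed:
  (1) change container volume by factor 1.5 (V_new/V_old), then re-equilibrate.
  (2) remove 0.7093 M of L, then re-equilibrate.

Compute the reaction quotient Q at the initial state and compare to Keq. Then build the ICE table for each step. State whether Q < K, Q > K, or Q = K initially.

Q₀ = 15.48; Q > K (proceeds reverse)

Q₀ = 15.48 vs Keq = 2.3030e-06 ⇒ Q>K, reverse
Step 1:
                  M         X         L         B
  Initial   0.01822     0.646     5.636    0.6633
  Change     0.6633     1.327    0.6633   -0.6633
  Equil      0.6815     1.973     6.299 3.8466e-05
  solve Keq expr → x = -0.6633; check Q = 2.3030e-06
Then change container volume by factor 1.5 (V_new/V_old).
Step 2:
                  M         X         L         B
  Initial    0.4543     1.315       4.2 2.5644e-05
  Change  1.8045e-05 3.6090e-05 1.8045e-05 -1.8045e-05
  Equil      0.4543     1.315       4.2 7.5991e-06
  solve Keq expr → x = -1.8045e-05; check Q = 2.3030e-06
Then remove 0.7093 M of L.
Step 3:
                  M         X         L         B
  Initial    0.4543     1.315      3.49 7.5991e-06
  Change  1.2834e-06 2.5669e-06 1.2834e-06 -1.2834e-06
  Equil      0.4543     1.315      3.49 6.3156e-06
  solve Keq expr → x = -1.2834e-06; check Q = 2.3030e-06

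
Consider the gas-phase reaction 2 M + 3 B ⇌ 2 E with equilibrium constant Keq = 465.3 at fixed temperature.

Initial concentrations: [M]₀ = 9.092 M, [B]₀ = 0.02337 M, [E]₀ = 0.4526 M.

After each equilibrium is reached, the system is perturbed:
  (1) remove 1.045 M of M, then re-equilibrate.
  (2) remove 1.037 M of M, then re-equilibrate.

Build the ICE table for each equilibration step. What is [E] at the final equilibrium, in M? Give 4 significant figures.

Q₀ = 194.1 vs Keq = 465.3 ⇒ Q<K, forward
Step 1:
                  M         B         E
  I           9.092   0.02337    0.4526
  C       -0.003868 -0.005802  0.003868
  E           9.088   0.01757    0.4565
  solve Keq expr → x = 0.001934; check Q = 465.3
Then remove 1.045 M of M.
Step 2:
                  M         B         E
  I           8.043   0.01757    0.4565
  C       9.7453e-04  0.001462 -9.7453e-04
  E           8.044   0.01903    0.4555
  solve Keq expr → x = -4.8726e-04; check Q = 465.3
Then remove 1.037 M of M.
Step 3:
                  M         B         E
  I           7.007   0.01903    0.4555
  C        0.001197  0.001795 -0.001197
  E           7.008   0.02082    0.4543
  solve Keq expr → x = -5.9835e-04; check Q = 465.3

[E]_eq = 0.4543 M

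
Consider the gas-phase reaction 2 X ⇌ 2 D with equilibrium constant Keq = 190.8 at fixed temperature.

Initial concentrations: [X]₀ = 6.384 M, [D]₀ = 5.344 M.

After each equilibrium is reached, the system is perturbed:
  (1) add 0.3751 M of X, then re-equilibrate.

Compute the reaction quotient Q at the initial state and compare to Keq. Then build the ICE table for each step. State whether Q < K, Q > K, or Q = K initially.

Q₀ = 0.7007; Q < K (proceeds forward)

Q₀ = 0.7007 vs Keq = 190.8 ⇒ Q<K, forward
Step 1:
                    X           D
  I             6.384       5.344
  C            -5.592       5.592
  E            0.7917       10.94
  solve Keq expr → x = 2.796; check Q = 190.8
Then add 0.3751 M of X.
Step 2:
                    X           D
  I             1.167       10.94
  C           -0.3498      0.3498
  E            0.8171       11.29
  solve Keq expr → x = 0.1749; check Q = 190.8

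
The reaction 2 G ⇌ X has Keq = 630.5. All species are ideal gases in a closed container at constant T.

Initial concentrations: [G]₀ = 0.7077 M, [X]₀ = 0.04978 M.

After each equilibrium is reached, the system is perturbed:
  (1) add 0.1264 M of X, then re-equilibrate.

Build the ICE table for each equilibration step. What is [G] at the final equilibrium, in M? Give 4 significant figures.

Q₀ = 0.09939 vs Keq = 630.5 ⇒ Q<K, forward
Step 1:
                   G          X
  init        0.7077    0.04978
  Δ          -0.6828     0.3414
  eq         0.02491     0.3912
  solve Keq expr → x = 0.3414; check Q = 630.5
Then add 0.1264 M of X.
Step 2:
                   G          X
  init       0.02491     0.5176
  Δ         0.003692  -0.001846
  eq          0.0286     0.5157
  solve Keq expr → x = -0.001846; check Q = 630.5

[G]_eq = 0.0286 M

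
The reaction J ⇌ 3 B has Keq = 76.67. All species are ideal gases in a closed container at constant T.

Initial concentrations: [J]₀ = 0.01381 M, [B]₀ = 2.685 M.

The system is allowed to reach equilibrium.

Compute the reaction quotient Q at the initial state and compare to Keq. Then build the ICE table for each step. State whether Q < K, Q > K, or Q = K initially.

Q₀ = 1402 vs Keq = 76.67 ⇒ Q>K, reverse
Step 1:
                    J           B
  init        0.01381       2.685
  Δ            0.1386     -0.4158
  eq           0.1524       2.269
  solve Keq expr → x = -0.1386; check Q = 76.67

Q₀ = 1402; Q > K (proceeds reverse)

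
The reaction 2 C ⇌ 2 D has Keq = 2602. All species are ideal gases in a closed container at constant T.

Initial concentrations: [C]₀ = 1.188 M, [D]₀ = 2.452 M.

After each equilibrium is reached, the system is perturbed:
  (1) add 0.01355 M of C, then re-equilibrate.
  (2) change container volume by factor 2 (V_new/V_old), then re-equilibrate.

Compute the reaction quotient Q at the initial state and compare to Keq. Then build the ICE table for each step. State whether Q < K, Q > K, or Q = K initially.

Q₀ = 4.26; Q < K (proceeds forward)

Q₀ = 4.26 vs Keq = 2602 ⇒ Q<K, forward
Step 1:
                    C           D
  Initial       1.188       2.452
  Change       -1.118       1.118
  Equil       0.06999        3.57
  solve Keq expr → x = 0.559; check Q = 2602
Then add 0.01355 M of C.
Step 2:
                    C           D
  Initial     0.08354        3.57
  Change     -0.01329     0.01329
  Equil       0.07025       3.583
  solve Keq expr → x = 0.006645; check Q = 2602
Then change container volume by factor 2 (V_new/V_old).
Step 3:
                    C           D
  Initial     0.03512       1.792
  Change            0           0
  Equil       0.03512       1.792
  solve Keq expr → x = 0; check Q = 2602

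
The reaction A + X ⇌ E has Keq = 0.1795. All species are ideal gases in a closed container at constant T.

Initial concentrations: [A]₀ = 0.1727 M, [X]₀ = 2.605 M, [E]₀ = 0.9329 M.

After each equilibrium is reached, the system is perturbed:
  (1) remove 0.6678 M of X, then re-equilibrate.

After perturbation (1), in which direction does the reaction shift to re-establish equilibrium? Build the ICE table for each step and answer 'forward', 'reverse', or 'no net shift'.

Q₀ = 2.074 vs Keq = 0.1795 ⇒ Q>K, reverse
Step 1:
                    A           X           E
  I            0.1727       2.605      0.9329
  C            0.5344      0.5344     -0.5344
  E            0.7071       3.139      0.3985
  solve Keq expr → x = -0.5344; check Q = 0.1795
Then remove 0.6678 M of X.
Step 2:
                    A           X           E
  I            0.7071       2.472      0.3985
  C           0.05364     0.05364    -0.05364
  E            0.7608       2.525      0.3448
  solve Keq expr → x = -0.05364; check Q = 0.1795

Direction: reverse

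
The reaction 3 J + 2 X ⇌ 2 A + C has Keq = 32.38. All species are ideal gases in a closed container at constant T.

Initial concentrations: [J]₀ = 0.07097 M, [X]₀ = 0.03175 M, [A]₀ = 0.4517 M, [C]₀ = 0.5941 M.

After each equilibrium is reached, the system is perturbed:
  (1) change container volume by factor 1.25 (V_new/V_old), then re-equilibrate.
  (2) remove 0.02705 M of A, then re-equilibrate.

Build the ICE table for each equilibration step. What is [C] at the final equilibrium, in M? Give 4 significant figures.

[C]_eq = 0.4064 M

Q₀ = 3.3639e+05 vs Keq = 32.38 ⇒ Q>K, reverse
Step 1:
                   J          X          A          C
  Initial    0.07097    0.03175     0.4517     0.5941
  Change      0.2493     0.1662    -0.1662   -0.08309
  Equil       0.3202     0.1979     0.2855      0.511
  solve Keq expr → x = -0.08309; check Q = 32.38
Then change container volume by factor 1.25 (V_new/V_old).
Step 2:
                   J          X          A          C
  Initial     0.2562     0.1583     0.2284     0.4088
  Change     0.01698    0.01132   -0.01132  -0.005661
  Equil       0.2732     0.1697     0.2171     0.4031
  solve Keq expr → x = -0.005661; check Q = 32.38
Then remove 0.02705 M of A.
Step 3:
                   J          X          A          C
  Initial     0.2732     0.1697       0.19     0.4031
  Change   -0.009886  -0.006591   0.006591   0.003295
  Equil       0.2633     0.1631     0.1966     0.4064
  solve Keq expr → x = 0.003295; check Q = 32.38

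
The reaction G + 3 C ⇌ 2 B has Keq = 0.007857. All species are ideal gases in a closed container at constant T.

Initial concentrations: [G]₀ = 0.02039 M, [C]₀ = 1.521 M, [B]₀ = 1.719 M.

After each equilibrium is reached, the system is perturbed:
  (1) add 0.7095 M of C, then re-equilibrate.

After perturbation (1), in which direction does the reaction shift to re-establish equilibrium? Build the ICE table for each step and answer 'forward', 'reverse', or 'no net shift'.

Q₀ = 41.19 vs Keq = 0.007857 ⇒ Q>K, reverse
Step 1:
                  G         C         B
  Initial   0.02039     1.521     1.719
  Change     0.6329     1.899    -1.266
  Equil      0.6533      3.42    0.4531
  solve Keq expr → x = -0.6329; check Q = 0.007857
Then add 0.7095 M of C.
Step 2:
                  G         C         B
  Initial    0.6533     4.129    0.4531
  Change   -0.04786   -0.1436   0.09572
  Equil      0.6055     3.986    0.5488
  solve Keq expr → x = 0.04786; check Q = 0.007857

Direction: forward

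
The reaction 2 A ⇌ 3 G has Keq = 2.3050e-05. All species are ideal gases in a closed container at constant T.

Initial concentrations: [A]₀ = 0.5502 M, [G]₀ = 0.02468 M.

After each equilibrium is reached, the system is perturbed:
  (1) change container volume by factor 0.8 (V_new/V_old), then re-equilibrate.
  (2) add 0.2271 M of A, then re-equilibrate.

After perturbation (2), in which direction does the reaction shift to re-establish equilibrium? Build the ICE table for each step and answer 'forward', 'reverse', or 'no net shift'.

Q₀ = 4.9659e-05 vs Keq = 2.3050e-05 ⇒ Q>K, reverse
Step 1:
                   A          G
  Initial     0.5502    0.02468
  Change    0.003658  -0.005486
  Equil       0.5539    0.01919
  solve Keq expr → x = -0.001829; check Q = 2.3050e-05
Then change container volume by factor 0.8 (V_new/V_old).
Step 2:
                   A          G
  Initial     0.6923    0.02399
  Change     0.00113  -0.001696
  Equil       0.6935     0.0223
  solve Keq expr → x = -5.6519e-04; check Q = 2.3050e-05
Then add 0.2271 M of A.
Step 3:
                   A          G
  Initial     0.9206     0.0223
  Change    -0.00305   0.004575
  Equil       0.9175    0.02687
  solve Keq expr → x = 0.001525; check Q = 2.3050e-05

Direction: forward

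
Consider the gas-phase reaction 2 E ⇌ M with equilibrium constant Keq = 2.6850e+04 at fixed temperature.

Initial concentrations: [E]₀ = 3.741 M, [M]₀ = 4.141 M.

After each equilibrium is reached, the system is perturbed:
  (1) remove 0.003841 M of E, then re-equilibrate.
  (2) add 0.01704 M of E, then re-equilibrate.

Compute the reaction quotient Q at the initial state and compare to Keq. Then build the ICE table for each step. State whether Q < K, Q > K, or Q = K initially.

Q₀ = 0.2959; Q < K (proceeds forward)

Q₀ = 0.2959 vs Keq = 2.6850e+04 ⇒ Q<K, forward
Step 1:
                    E           M
  Initial       3.741       4.141
  Change       -3.726       1.863
  Equil       0.01495       6.004
  solve Keq expr → x = 1.863; check Q = 2.6850e+04
Then remove 0.003841 M of E.
Step 2:
                    E           M
  Initial     0.01111       6.004
  Change     0.003839   -0.001919
  Equil       0.01495       6.002
  solve Keq expr → x = -0.001919; check Q = 2.6850e+04
Then add 0.01704 M of E.
Step 3:
                    E           M
  Initial     0.03199       6.002
  Change     -0.01703    0.008515
  Equil       0.01496       6.011
  solve Keq expr → x = 0.008515; check Q = 2.6850e+04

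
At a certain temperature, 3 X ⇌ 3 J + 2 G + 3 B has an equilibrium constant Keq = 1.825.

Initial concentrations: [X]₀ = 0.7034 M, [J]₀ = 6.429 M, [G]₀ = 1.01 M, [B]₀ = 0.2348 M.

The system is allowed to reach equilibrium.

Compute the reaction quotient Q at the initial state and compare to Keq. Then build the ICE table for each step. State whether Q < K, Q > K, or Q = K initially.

Q₀ = 10.08 vs Keq = 1.825 ⇒ Q>K, reverse
Step 1:
                    X           J           G           B
  I            0.7034       6.429        1.01      0.2348
  C           0.07961    -0.07961    -0.05307    -0.07961
  E             0.783       6.349      0.9569      0.1552
  solve Keq expr → x = -0.02654; check Q = 1.825

Q₀ = 10.08; Q > K (proceeds reverse)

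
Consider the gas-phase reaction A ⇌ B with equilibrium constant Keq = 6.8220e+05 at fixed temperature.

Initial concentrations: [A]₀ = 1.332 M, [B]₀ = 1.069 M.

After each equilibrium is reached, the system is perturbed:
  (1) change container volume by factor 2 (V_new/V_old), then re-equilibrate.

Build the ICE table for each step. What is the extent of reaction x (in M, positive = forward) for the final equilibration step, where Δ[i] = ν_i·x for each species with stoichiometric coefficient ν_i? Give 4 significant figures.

x = 0 M

Q₀ = 0.8026 vs Keq = 6.8220e+05 ⇒ Q<K, forward
Step 1:
                  A         B
  init        1.332     1.069
  Δ          -1.332     1.332
  eq      3.5195e-06     2.401
  solve Keq expr → x = 1.332; check Q = 6.8220e+05
Then change container volume by factor 2 (V_new/V_old).
Step 2:
                  A         B
  init    1.7597e-06       1.2
  Δ               0         0
  eq      1.7597e-06       1.2
  solve Keq expr → x = 0; check Q = 6.8220e+05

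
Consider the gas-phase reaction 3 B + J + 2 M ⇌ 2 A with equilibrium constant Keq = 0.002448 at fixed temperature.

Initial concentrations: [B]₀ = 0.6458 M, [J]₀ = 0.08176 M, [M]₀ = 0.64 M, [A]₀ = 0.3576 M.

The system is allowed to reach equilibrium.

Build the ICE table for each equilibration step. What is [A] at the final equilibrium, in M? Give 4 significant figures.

[A]_eq = 0.0289 M

Q₀ = 14.18 vs Keq = 0.002448 ⇒ Q>K, reverse
Step 1:
                  B         J         M         A
  init       0.6458   0.08176      0.64    0.3576
  Δ          0.4931    0.1644    0.3287   -0.3287
  eq          1.139    0.2461    0.9687    0.0289
  solve Keq expr → x = -0.1644; check Q = 0.002448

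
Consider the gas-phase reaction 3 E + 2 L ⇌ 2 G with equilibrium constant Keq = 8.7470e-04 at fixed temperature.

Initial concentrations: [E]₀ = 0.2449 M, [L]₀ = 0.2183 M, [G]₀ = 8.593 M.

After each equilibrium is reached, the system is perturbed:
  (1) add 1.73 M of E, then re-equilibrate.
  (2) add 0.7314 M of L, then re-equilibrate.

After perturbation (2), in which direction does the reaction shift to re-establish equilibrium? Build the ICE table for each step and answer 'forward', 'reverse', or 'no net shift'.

Q₀ = 1.0549e+05 vs Keq = 8.7470e-04 ⇒ Q>K, reverse
Step 1:
                   E          L          G
  init        0.2449     0.2183      8.593
  Δ            7.652      5.101     -5.101
  eq           7.897       5.32      3.492
  solve Keq expr → x = -2.551; check Q = 8.7470e-04
Then add 1.73 M of E.
Step 2:
                   E          L          G
  init         9.627       5.32      3.492
  Δ          -0.6295    -0.4197     0.4197
  eq           8.998        4.9      3.911
  solve Keq expr → x = 0.2098; check Q = 8.7470e-04
Then add 0.7314 M of L.
Step 3:
                   E          L          G
  init         8.998      5.631      3.911
  Δ          -0.3049    -0.2032     0.2032
  eq           8.693      5.428      4.114
  solve Keq expr → x = 0.1016; check Q = 8.7470e-04

Direction: forward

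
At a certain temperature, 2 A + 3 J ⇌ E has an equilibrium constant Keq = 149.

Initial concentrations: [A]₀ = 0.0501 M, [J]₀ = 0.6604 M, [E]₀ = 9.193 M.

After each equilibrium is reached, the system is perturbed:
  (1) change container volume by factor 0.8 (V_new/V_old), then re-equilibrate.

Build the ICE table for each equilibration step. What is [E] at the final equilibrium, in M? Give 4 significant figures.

[E]_eq = 11.4 M

Q₀ = 1.2716e+04 vs Keq = 149 ⇒ Q>K, reverse
Step 1:
                   A          J          E
  Initial     0.0501     0.6604      9.193
  Change      0.2077     0.3115    -0.1038
  Equil       0.2578     0.9719      9.089
  solve Keq expr → x = -0.1038; check Q = 149
Then change container volume by factor 0.8 (V_new/V_old).
Step 2:
                   A          J          E
  Initial     0.3222      1.215      11.36
  Change     -0.0805    -0.1208    0.04025
  Equil       0.2417      1.094       11.4
  solve Keq expr → x = 0.04025; check Q = 149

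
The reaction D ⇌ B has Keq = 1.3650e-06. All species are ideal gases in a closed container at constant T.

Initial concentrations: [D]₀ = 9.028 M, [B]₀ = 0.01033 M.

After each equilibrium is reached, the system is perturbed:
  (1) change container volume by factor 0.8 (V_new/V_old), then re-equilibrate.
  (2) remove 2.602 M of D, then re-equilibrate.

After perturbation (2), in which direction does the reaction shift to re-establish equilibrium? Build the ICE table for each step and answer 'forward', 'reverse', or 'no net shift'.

Direction: reverse

Q₀ = 0.001144 vs Keq = 1.3650e-06 ⇒ Q>K, reverse
Step 1:
                    D           B
  init          9.028     0.01033
  Δ           0.01032    -0.01032
  eq            9.038  1.2337e-05
  solve Keq expr → x = -0.01032; check Q = 1.3650e-06
Then change container volume by factor 0.8 (V_new/V_old).
Step 2:
                    D           B
  init           11.3  1.5422e-05
  Δ                 0           0
  eq             11.3  1.5422e-05
  solve Keq expr → x = 0; check Q = 1.3650e-06
Then remove 2.602 M of D.
Step 3:
                    D           B
  init          8.696  1.5422e-05
  Δ        3.5517e-06 -3.5517e-06
  eq            8.696  1.1870e-05
  solve Keq expr → x = -3.5517e-06; check Q = 1.3650e-06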